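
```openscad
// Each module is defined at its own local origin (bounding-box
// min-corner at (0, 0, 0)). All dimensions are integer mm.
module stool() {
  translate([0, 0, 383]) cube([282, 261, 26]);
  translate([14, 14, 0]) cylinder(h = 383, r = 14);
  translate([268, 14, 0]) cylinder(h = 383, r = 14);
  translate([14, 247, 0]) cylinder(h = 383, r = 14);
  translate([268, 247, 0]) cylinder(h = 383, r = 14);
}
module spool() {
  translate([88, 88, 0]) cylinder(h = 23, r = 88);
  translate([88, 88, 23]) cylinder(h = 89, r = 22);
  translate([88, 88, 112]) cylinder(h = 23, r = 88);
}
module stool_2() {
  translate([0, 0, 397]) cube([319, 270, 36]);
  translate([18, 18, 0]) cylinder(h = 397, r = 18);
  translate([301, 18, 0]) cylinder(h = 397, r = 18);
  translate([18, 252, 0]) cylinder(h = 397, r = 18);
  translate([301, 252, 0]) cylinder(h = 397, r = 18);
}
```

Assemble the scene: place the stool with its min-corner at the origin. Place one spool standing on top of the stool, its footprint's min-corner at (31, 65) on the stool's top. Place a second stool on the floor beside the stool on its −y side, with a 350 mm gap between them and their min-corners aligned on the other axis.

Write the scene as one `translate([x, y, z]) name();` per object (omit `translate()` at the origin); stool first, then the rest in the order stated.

stool();
translate([31, 65, 409]) spool();
translate([0, -620, 0]) stool_2();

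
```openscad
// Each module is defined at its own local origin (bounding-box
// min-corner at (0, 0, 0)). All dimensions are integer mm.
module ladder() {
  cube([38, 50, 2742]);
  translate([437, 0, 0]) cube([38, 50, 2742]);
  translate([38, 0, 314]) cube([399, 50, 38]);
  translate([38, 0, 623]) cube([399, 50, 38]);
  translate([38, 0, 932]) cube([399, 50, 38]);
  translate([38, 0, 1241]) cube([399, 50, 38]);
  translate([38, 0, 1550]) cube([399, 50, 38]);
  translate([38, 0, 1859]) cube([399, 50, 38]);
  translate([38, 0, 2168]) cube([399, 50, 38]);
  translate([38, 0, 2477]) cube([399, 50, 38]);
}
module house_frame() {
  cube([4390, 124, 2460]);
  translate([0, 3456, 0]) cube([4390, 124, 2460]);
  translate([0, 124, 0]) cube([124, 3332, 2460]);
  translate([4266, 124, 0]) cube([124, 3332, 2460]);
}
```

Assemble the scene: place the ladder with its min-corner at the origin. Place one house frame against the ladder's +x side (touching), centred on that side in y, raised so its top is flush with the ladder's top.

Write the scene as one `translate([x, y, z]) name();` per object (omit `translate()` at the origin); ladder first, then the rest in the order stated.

ladder();
translate([475, -1765, 282]) house_frame();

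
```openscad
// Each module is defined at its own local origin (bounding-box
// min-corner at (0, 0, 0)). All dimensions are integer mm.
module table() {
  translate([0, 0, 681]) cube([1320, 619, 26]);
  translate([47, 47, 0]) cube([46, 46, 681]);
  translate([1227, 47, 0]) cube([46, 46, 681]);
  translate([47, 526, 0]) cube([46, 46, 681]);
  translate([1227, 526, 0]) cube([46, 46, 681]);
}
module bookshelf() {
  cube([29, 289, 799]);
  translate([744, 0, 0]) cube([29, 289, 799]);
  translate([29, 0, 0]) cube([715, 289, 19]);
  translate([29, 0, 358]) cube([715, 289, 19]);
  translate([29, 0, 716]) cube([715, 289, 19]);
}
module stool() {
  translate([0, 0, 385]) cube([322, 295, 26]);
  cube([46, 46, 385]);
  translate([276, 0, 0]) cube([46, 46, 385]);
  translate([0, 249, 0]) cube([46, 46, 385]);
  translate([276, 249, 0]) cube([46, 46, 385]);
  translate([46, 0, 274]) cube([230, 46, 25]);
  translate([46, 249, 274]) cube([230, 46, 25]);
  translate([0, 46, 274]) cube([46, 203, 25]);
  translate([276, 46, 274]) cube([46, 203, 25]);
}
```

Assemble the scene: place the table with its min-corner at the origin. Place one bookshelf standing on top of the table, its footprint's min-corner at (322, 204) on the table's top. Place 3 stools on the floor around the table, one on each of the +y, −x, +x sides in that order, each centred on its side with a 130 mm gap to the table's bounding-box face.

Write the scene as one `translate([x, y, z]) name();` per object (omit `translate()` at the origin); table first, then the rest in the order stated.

table();
translate([322, 204, 707]) bookshelf();
translate([499, 749, 0]) stool();
translate([-452, 162, 0]) stool();
translate([1450, 162, 0]) stool();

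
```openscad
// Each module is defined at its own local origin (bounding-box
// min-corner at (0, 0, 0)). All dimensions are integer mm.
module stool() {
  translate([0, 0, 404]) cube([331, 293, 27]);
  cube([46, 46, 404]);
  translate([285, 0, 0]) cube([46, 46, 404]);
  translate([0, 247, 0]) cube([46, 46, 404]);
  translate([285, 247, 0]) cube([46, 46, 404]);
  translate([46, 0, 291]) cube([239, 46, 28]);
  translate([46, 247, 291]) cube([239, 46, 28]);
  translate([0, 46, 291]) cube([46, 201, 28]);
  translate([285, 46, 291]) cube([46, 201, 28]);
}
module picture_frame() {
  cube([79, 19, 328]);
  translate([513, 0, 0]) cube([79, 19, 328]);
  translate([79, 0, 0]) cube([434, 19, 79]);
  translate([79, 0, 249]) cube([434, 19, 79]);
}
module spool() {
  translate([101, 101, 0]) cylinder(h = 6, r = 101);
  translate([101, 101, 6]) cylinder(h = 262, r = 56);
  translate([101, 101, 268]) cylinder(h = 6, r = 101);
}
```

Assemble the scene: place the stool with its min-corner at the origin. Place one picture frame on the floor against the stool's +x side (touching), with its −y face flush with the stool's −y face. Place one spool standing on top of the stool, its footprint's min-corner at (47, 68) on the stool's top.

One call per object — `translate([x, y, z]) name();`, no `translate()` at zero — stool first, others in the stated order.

stool();
translate([331, 0, 0]) picture_frame();
translate([47, 68, 431]) spool();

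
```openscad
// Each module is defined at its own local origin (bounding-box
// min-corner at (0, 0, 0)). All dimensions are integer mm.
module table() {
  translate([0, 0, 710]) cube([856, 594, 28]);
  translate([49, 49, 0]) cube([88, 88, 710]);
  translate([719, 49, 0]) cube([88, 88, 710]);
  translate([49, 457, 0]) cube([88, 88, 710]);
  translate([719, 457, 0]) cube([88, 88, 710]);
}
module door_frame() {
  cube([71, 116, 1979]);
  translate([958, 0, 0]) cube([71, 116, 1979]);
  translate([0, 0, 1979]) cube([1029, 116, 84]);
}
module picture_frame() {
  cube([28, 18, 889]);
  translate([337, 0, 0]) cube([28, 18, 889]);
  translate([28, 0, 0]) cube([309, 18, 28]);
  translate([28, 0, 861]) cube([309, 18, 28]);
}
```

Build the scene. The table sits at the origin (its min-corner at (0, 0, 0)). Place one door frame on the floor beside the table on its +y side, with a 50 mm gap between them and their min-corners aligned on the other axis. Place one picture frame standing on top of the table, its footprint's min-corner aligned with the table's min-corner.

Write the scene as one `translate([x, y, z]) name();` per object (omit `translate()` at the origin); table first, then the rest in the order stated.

table();
translate([0, 644, 0]) door_frame();
translate([0, 0, 738]) picture_frame();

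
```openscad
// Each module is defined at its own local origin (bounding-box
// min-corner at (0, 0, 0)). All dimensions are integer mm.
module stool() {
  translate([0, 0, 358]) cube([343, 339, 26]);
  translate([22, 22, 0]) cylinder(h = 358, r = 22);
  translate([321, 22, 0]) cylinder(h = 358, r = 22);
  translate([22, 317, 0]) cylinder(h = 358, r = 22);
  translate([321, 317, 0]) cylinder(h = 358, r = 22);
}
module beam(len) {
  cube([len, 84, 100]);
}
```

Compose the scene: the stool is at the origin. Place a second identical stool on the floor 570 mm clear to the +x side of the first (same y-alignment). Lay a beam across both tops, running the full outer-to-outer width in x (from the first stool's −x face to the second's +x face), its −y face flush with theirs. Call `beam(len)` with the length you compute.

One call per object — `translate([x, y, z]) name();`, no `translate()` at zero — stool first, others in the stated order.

stool();
translate([913, 0, 0]) stool();
translate([0, 0, 384]) beam(1256);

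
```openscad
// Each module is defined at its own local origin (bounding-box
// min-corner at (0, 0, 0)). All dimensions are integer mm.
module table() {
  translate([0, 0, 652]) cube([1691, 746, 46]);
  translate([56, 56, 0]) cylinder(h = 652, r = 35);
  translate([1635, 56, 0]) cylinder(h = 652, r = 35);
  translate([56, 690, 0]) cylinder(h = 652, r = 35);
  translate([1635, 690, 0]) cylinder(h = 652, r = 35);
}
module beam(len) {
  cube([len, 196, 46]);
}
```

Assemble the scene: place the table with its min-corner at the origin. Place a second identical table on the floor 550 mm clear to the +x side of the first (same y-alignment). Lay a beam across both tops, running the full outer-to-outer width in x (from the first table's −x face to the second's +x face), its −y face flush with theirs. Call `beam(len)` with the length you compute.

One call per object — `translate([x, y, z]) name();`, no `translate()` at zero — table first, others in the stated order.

table();
translate([2241, 0, 0]) table();
translate([0, 0, 698]) beam(3932);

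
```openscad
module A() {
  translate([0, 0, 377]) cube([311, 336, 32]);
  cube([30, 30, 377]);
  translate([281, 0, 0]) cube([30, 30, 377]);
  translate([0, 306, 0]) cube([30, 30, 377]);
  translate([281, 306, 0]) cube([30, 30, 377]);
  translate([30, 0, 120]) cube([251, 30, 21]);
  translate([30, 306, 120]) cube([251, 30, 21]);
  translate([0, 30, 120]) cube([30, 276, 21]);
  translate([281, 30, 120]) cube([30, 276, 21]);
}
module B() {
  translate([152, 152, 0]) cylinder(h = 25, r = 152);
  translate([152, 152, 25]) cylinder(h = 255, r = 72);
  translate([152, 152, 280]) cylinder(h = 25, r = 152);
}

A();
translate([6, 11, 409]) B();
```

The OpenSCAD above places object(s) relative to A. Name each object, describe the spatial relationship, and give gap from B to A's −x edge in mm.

A is a stool. B is a spool. The spool is on top of the stool. The gap from the spool to the stool's −x edge is 6 mm.

The spool's min-x is at 6; the stool's min-x is 0; gap = 6 mm.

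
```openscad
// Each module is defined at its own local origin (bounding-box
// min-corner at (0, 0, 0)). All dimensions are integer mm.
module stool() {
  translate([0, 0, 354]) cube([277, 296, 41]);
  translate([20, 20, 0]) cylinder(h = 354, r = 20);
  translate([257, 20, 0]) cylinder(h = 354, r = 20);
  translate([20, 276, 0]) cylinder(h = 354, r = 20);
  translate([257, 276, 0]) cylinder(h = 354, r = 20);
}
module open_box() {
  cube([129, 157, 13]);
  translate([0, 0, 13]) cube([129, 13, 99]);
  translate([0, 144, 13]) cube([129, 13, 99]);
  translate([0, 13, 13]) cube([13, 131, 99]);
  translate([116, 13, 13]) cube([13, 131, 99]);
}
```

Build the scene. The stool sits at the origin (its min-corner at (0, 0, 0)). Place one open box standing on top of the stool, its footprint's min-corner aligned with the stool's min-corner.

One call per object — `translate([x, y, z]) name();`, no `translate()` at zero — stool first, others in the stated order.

stool();
translate([0, 0, 395]) open_box();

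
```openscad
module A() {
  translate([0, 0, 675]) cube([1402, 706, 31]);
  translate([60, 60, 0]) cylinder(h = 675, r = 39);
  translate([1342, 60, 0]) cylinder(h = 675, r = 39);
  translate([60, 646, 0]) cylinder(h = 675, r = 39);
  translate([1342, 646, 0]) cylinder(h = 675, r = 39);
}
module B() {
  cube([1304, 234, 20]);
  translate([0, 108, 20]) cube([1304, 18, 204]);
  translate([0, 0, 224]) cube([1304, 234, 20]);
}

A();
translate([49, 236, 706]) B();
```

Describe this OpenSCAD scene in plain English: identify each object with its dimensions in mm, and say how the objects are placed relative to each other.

A is a table with a 1402×706 mm rectangular top, 31 mm thick, top surface at z = 706 mm, supported by four round legs of 78 mm diameter, each leg's bounding box inset 21 mm from the nearest pair of top edges, running from the floor.

B is an I-beam lying along x, 1304 mm long. Overall section height 244 mm. Two flanges 234 mm wide (y) and 20 mm thick, one on the floor and one at the top; a web 18 mm thick runs between them, centred on the flange width.

The I-beam is on top of the table, centred.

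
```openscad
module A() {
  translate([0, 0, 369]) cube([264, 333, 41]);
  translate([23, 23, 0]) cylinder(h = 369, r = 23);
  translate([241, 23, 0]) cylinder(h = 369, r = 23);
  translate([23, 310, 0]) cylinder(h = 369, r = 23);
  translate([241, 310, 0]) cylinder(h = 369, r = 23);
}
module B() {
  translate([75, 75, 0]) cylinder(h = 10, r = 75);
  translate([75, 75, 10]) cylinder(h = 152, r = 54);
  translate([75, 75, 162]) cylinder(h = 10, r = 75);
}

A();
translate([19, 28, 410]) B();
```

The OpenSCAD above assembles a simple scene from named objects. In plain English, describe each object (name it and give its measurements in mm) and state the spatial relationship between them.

A is a simple wooden stool: a rectangular seat 264 mm (x) by 333 mm (y), 41 mm thick, top face at z = 410 mm, on four round legs, each 46 mm in diameter. The legs rest on z = 0, each leg's axis is inset half a diameter from the nearest pair of seat edges (so the leg's bounding box is flush with the corner).

B is a spool: two coaxial disc flanges of radius 75 mm and thickness 10 mm, joined by a core cylinder of radius 54 mm and height 152 mm. The lower flange rests on z = 0 and the three cylinders share a vertical axis.

The spool is on top of the stool.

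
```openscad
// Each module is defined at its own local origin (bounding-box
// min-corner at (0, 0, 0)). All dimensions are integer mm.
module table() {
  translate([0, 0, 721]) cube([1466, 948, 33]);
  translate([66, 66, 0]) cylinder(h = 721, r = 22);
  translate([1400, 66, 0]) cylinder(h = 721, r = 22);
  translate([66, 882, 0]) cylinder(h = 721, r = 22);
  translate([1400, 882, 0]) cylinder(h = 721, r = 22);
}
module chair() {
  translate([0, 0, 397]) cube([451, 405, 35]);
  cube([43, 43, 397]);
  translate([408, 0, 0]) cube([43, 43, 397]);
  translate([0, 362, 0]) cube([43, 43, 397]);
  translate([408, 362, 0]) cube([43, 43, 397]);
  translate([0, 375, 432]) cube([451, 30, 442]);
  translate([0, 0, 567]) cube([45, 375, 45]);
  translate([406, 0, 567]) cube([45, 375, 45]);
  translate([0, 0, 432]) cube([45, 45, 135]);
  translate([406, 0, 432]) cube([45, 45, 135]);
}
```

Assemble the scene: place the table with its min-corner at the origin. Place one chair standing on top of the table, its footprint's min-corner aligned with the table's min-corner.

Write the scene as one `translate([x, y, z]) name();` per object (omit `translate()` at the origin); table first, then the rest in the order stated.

table();
translate([0, 0, 754]) chair();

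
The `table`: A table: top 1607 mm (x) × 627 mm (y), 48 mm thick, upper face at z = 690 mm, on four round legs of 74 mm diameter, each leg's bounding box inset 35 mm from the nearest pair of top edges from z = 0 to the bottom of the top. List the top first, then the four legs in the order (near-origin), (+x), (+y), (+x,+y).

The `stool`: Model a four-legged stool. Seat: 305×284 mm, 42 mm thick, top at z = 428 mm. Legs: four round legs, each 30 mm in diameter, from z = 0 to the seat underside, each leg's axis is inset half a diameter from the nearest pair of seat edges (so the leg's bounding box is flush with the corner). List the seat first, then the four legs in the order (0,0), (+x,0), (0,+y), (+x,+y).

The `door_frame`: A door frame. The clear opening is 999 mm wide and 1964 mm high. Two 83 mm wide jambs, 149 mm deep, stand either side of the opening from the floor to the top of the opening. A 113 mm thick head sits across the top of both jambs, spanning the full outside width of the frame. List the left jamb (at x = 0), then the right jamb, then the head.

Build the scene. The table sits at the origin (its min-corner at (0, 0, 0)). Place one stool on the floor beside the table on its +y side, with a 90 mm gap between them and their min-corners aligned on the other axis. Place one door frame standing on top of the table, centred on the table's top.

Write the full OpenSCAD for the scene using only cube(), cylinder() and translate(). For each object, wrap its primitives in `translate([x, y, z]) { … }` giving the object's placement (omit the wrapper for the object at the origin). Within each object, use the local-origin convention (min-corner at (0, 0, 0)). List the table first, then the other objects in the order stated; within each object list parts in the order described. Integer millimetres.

translate([0, 0, 642]) cube([1607, 627, 48]);
translate([72, 72, 0]) cylinder(h = 642, r = 37);
translate([1535, 72, 0]) cylinder(h = 642, r = 37);
translate([72, 555, 0]) cylinder(h = 642, r = 37);
translate([1535, 555, 0]) cylinder(h = 642, r = 37);
translate([0, 717, 0]) {
  translate([0, 0, 386]) cube([305, 284, 42]);
  translate([15, 15, 0]) cylinder(h = 386, r = 15);
  translate([290, 15, 0]) cylinder(h = 386, r = 15);
  translate([15, 269, 0]) cylinder(h = 386, r = 15);
  translate([290, 269, 0]) cylinder(h = 386, r = 15);
}
translate([221, 239, 690]) {
  cube([83, 149, 1964]);
  translate([1082, 0, 0]) cube([83, 149, 1964]);
  translate([0, 0, 1964]) cube([1165, 149, 113]);
}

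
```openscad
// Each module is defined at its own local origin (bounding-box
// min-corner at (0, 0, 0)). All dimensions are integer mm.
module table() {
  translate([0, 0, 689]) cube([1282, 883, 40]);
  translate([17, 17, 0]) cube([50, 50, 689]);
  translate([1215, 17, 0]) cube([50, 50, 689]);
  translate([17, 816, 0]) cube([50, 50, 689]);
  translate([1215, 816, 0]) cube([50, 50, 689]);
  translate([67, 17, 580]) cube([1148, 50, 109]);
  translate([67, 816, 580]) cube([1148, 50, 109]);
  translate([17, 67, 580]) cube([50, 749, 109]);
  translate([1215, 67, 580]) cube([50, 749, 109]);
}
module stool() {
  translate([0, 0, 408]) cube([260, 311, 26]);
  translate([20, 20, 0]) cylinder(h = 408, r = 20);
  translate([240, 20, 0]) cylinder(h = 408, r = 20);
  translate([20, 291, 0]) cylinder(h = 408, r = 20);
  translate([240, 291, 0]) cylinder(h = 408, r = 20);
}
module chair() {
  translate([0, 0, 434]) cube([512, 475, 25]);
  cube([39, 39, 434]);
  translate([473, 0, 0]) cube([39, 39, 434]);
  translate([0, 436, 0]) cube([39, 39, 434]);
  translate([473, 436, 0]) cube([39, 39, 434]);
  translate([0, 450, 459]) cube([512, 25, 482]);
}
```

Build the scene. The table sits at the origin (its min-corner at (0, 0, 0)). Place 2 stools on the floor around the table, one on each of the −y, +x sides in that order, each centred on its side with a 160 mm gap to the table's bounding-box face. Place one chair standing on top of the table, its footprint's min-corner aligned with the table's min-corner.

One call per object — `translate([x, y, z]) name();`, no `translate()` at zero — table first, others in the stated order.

table();
translate([511, -471, 0]) stool();
translate([1442, 286, 0]) stool();
translate([0, 0, 729]) chair();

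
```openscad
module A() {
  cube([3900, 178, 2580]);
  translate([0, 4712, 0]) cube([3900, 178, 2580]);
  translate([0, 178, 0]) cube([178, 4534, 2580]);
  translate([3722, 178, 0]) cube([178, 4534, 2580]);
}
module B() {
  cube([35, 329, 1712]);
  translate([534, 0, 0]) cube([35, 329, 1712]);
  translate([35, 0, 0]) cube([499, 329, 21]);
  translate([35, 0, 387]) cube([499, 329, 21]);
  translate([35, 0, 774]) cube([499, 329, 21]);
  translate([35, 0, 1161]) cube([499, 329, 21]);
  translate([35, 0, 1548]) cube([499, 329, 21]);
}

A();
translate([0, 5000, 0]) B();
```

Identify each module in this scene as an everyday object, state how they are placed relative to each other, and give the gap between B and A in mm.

The bookshelf's nearest face is 110 mm from the house frame's +y face.

A is a house frame. B is a bookshelf. The bookshelf is on the floor beside the house frame on its +y side. The gap between the bookshelf and the house frame is 110 mm.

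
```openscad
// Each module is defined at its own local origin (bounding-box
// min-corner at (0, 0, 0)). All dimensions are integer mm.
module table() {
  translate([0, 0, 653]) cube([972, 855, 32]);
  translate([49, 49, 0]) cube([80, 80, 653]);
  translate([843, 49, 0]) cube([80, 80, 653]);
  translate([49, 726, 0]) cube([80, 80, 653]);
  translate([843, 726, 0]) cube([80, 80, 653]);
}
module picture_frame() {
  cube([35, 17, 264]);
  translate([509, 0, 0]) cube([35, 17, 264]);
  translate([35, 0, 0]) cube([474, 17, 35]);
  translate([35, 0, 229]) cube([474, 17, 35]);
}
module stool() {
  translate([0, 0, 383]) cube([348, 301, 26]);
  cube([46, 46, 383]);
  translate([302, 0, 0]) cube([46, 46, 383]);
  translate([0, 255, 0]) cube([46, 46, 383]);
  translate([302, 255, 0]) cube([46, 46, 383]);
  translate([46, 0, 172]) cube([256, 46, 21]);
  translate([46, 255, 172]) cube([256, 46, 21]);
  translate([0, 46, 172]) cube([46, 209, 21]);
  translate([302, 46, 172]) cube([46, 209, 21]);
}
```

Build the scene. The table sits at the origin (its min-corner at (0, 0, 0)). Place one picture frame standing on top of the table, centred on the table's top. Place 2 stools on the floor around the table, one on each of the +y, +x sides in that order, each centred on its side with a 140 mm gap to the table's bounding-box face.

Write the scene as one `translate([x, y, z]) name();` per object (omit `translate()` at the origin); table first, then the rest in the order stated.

table();
translate([214, 419, 685]) picture_frame();
translate([312, 995, 0]) stool();
translate([1112, 277, 0]) stool();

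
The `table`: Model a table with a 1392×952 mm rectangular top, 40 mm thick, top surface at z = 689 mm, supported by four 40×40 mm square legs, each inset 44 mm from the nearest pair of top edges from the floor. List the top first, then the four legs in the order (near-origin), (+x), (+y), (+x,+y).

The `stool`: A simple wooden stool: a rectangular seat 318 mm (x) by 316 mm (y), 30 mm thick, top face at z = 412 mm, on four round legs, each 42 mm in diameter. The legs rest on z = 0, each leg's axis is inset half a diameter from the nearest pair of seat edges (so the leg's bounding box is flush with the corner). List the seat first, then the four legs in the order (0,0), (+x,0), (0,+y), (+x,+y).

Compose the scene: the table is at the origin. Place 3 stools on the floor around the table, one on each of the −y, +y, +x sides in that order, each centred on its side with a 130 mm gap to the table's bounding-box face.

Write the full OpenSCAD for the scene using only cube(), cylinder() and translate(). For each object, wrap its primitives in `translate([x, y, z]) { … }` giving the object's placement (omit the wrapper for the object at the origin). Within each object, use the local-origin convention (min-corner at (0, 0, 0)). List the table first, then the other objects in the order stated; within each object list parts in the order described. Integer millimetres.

translate([0, 0, 649]) cube([1392, 952, 40]);
translate([44, 44, 0]) cube([40, 40, 649]);
translate([1308, 44, 0]) cube([40, 40, 649]);
translate([44, 868, 0]) cube([40, 40, 649]);
translate([1308, 868, 0]) cube([40, 40, 649]);
translate([537, -446, 0]) {
  translate([0, 0, 382]) cube([318, 316, 30]);
  translate([21, 21, 0]) cylinder(h = 382, r = 21);
  translate([297, 21, 0]) cylinder(h = 382, r = 21);
  translate([21, 295, 0]) cylinder(h = 382, r = 21);
  translate([297, 295, 0]) cylinder(h = 382, r = 21);
}
translate([537, 1082, 0]) {
  translate([0, 0, 382]) cube([318, 316, 30]);
  translate([21, 21, 0]) cylinder(h = 382, r = 21);
  translate([297, 21, 0]) cylinder(h = 382, r = 21);
  translate([21, 295, 0]) cylinder(h = 382, r = 21);
  translate([297, 295, 0]) cylinder(h = 382, r = 21);
}
translate([1522, 318, 0]) {
  translate([0, 0, 382]) cube([318, 316, 30]);
  translate([21, 21, 0]) cylinder(h = 382, r = 21);
  translate([297, 21, 0]) cylinder(h = 382, r = 21);
  translate([21, 295, 0]) cylinder(h = 382, r = 21);
  translate([297, 295, 0]) cylinder(h = 382, r = 21);
}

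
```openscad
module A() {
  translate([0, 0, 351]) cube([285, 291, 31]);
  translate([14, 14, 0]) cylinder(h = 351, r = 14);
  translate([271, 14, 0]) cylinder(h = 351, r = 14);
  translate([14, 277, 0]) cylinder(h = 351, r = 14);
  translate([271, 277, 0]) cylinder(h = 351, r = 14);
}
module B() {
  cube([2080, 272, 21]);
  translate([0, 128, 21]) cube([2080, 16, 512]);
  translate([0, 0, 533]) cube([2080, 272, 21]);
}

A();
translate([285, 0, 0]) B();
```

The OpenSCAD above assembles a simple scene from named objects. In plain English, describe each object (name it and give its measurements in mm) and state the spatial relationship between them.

A is a simple wooden stool: a rectangular seat 285 mm (x) by 291 mm (y), 31 mm thick, top face at z = 382 mm, on four round legs, each 28 mm in diameter. The legs rest on z = 0, each leg's axis is inset half a diameter from the nearest pair of seat edges (so the leg's bounding box is flush with the corner).

B is an I-beam lying along x, 2080 mm long. Overall section height 554 mm. Two flanges 272 mm wide (y) and 21 mm thick, one on the floor and one at the top; a web 16 mm thick runs between them, centred on the flange width.

The I-beam is against the stool's +x side, with their −y faces flush.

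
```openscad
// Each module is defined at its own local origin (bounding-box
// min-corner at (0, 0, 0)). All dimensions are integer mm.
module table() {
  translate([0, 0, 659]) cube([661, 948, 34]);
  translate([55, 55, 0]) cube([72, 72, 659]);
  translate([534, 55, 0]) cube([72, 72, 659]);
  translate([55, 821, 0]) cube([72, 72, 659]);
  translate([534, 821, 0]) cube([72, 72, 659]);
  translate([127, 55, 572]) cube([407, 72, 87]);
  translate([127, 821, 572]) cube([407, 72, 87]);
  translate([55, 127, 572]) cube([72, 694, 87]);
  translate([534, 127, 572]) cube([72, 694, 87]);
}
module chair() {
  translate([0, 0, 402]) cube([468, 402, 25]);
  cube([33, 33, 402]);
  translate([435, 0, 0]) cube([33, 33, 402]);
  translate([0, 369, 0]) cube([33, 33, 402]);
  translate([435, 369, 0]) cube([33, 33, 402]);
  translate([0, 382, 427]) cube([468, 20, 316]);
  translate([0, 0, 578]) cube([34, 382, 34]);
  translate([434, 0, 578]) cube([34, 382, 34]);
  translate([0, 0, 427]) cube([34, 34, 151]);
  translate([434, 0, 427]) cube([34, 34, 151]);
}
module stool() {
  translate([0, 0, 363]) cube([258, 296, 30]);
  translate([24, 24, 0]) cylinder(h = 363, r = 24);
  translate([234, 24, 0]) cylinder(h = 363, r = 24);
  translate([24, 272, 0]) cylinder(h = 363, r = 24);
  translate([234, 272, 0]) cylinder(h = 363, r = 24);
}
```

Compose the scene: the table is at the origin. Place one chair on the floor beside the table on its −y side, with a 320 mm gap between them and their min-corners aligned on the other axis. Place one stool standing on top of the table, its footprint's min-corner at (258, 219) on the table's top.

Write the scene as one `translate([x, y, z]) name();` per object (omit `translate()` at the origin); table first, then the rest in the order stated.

table();
translate([0, -722, 0]) chair();
translate([258, 219, 693]) stool();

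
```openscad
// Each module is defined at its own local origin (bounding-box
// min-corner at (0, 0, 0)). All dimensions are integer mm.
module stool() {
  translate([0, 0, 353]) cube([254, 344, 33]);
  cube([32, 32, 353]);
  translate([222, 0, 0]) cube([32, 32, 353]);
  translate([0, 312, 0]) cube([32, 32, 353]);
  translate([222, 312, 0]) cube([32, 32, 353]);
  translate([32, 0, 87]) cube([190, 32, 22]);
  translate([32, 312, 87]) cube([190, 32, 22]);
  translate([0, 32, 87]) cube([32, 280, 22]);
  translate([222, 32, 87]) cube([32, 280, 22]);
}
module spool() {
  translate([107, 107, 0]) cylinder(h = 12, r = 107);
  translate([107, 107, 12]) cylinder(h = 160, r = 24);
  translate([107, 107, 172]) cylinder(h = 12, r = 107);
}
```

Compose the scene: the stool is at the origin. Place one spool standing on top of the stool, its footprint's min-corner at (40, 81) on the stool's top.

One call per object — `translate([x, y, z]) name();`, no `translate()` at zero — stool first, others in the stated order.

stool();
translate([40, 81, 386]) spool();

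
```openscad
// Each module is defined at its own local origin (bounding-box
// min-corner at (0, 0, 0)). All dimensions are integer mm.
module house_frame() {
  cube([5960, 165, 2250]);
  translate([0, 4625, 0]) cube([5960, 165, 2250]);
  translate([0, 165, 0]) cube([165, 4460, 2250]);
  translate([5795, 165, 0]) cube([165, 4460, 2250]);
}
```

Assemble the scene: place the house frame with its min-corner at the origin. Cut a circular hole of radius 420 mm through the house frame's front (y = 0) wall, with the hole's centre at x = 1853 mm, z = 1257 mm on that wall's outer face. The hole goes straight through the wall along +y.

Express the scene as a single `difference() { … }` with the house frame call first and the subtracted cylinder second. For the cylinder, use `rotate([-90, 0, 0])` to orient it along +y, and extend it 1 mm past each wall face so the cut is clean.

difference() {
  house_frame();
  translate([1853, -1, 1257]) rotate([-90, 0, 0]) cylinder(h = 167, r = 420);
}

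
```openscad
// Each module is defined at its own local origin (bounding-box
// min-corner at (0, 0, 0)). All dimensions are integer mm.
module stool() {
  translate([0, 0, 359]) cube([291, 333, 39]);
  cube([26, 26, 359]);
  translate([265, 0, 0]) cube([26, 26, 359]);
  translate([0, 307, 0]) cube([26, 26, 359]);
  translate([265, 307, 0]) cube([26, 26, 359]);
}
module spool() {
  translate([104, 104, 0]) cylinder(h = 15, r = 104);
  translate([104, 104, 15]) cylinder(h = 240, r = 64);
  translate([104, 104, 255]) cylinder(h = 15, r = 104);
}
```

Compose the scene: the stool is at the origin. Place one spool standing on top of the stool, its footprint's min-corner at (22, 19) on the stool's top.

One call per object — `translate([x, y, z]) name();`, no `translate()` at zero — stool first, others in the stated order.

stool();
translate([22, 19, 398]) spool();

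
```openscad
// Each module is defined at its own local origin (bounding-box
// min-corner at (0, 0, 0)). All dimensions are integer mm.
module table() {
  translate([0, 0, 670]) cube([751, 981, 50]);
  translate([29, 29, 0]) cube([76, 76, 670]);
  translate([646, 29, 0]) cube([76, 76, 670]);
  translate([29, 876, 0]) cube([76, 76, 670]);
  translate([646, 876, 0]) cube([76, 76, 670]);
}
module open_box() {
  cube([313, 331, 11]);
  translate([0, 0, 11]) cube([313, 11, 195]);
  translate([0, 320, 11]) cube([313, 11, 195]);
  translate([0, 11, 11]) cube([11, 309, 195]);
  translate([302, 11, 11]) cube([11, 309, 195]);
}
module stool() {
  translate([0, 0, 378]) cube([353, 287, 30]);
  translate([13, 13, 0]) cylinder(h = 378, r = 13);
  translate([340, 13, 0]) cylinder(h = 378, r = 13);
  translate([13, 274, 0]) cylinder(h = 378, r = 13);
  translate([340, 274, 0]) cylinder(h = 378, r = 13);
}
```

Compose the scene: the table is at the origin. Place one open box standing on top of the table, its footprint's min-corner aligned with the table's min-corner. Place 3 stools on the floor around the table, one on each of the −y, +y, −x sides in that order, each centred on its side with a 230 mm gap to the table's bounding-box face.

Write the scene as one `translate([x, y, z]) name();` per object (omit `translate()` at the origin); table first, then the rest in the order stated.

table();
translate([0, 0, 720]) open_box();
translate([199, -517, 0]) stool();
translate([199, 1211, 0]) stool();
translate([-583, 347, 0]) stool();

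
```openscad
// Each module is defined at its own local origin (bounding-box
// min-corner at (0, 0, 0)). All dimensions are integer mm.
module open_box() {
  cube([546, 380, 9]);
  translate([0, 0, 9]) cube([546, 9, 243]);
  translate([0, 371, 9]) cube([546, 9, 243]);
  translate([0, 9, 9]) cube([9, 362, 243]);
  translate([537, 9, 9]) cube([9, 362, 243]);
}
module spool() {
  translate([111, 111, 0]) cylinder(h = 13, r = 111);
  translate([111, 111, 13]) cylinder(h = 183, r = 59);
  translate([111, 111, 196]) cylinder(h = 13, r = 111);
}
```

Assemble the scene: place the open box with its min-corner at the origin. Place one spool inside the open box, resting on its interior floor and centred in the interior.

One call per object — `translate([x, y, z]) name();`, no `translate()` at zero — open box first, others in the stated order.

open_box();
translate([162, 79, 9]) spool();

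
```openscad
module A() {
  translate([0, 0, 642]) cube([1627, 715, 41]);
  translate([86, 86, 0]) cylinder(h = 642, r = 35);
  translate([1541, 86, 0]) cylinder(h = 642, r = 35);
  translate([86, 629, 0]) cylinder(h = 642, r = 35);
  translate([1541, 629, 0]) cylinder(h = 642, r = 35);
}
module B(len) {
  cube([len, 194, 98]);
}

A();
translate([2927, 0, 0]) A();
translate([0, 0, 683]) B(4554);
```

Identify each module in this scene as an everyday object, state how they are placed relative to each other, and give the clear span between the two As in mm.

Second table starts at x = 2927; first ends at x = 1627; clear span = 2927 − 1627 = 1300 mm.

A is a table. B is a beam. A beam spans the tops of two tables. The clear span between the two tables is 1300 mm.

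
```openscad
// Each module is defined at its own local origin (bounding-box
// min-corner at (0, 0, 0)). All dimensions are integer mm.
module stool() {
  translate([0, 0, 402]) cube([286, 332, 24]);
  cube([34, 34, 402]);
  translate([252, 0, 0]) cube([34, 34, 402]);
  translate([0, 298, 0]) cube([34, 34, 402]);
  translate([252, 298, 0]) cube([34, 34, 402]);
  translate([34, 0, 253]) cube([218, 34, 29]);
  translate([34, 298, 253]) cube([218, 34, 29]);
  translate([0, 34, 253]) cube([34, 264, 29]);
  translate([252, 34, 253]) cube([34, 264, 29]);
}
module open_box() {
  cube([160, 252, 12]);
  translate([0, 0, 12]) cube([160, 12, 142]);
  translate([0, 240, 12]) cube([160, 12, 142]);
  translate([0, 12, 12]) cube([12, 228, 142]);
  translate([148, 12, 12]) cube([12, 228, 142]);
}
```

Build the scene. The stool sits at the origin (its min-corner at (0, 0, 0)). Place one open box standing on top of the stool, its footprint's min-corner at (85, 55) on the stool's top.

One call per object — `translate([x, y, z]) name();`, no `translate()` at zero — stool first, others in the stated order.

stool();
translate([85, 55, 426]) open_box();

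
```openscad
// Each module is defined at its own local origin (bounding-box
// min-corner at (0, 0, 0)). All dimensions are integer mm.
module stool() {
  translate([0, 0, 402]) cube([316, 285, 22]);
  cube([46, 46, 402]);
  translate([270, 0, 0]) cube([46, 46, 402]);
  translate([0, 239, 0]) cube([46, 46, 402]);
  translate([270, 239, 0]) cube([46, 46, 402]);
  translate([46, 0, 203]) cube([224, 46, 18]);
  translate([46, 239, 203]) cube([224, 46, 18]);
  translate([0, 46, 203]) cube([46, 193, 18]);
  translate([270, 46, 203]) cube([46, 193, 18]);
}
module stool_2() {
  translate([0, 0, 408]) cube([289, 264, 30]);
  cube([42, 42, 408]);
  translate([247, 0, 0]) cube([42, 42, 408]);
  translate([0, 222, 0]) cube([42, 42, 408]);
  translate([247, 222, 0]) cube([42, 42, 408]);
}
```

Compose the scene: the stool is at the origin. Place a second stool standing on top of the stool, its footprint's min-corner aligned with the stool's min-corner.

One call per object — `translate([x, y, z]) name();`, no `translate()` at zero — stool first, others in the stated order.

stool();
translate([0, 0, 424]) stool_2();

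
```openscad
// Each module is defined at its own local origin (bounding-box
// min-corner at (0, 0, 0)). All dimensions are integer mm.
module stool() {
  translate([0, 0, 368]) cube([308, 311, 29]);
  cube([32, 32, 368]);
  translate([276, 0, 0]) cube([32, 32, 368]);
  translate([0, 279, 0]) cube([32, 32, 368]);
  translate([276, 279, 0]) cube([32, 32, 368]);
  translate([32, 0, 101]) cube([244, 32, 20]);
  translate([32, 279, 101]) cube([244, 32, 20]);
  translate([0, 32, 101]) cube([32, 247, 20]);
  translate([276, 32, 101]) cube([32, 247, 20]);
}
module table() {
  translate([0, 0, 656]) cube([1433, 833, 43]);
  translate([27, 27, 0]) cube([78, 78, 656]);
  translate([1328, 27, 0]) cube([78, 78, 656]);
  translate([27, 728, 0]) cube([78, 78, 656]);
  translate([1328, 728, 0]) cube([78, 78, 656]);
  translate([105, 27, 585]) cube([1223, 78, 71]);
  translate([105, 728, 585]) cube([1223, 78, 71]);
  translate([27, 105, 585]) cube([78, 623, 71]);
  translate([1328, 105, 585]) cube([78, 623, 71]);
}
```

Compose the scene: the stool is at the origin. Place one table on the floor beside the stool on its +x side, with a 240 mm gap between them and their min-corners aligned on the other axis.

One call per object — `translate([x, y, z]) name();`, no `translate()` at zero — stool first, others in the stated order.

stool();
translate([548, 0, 0]) table();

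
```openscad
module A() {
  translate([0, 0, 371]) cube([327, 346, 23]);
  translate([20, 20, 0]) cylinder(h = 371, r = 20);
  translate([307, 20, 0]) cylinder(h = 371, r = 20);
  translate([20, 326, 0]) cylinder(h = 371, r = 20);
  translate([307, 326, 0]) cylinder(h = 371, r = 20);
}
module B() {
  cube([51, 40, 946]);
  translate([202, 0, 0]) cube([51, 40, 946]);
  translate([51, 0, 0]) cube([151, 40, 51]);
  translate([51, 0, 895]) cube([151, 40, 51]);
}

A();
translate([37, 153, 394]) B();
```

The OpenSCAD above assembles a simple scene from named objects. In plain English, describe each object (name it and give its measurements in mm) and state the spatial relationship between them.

A is a four-legged stool. The seat is a 327×346×23 mm slab whose top surface is at z = 394 mm; four round legs, each 40 mm in diameter, run from the floor (z = 0) to the underside of the seat, each leg's axis is inset half a diameter from the nearest pair of seat edges (so the leg's bounding box is flush with the corner).

B is a rectangular picture frame lying in the x–z plane (depth along y). The opening is 151 mm wide (x) by 844 mm tall (z), surrounded by a border 51 mm wide on all four sides. The frame is 40 mm deep and is made of two full-height vertical stiles with two horizontal rails fitted between them.

The picture frame is on top of the stool, centred.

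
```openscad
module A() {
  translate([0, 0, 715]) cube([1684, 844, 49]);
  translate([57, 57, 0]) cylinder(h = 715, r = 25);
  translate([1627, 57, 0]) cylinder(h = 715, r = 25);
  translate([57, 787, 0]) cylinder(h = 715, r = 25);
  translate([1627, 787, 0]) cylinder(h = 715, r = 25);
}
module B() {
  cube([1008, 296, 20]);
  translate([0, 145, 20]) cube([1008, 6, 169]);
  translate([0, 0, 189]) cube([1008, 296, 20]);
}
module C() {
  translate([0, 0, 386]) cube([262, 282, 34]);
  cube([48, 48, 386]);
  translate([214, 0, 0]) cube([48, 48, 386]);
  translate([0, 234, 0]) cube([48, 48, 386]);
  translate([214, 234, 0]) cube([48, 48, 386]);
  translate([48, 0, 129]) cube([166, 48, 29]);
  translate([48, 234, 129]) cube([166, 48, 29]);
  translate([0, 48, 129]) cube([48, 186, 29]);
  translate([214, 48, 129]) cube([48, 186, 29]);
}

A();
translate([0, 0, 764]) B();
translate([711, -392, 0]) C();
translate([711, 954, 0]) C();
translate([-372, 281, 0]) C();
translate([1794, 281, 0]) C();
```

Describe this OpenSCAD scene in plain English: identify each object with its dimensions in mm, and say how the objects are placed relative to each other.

A is a table: top 1684 mm (x) × 844 mm (y), 49 mm thick, upper face at z = 764 mm, on four round legs of 50 mm diameter, each leg's bounding box inset 32 mm from the nearest pair of top edges, running from z = 0 to the bottom of the top.

B is an I-beam lying along x, 1008 mm long. Overall section height 209 mm. Two flanges 296 mm wide (y) and 20 mm thick, one on the floor and one at the top; a web 6 mm thick runs between them, centred on the flange width.

C is a simple wooden stool: a rectangular seat 262 mm (x) by 282 mm (y), 34 mm thick, top face at z = 420 mm, on four square legs, each 48×48 mm in cross-section. The legs rest on z = 0, each flush with a corner of the seat. Four stretchers, 48 mm wide and 29 mm tall, connect adjacent legs with their undersides at z = 129 mm, each running between the inner faces of the legs it joins and aligned with the legs' outer faces on the other axis.

The I-beam is on top of the table. Four stools sit around the table at the −y, +y, −x, +x sides.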